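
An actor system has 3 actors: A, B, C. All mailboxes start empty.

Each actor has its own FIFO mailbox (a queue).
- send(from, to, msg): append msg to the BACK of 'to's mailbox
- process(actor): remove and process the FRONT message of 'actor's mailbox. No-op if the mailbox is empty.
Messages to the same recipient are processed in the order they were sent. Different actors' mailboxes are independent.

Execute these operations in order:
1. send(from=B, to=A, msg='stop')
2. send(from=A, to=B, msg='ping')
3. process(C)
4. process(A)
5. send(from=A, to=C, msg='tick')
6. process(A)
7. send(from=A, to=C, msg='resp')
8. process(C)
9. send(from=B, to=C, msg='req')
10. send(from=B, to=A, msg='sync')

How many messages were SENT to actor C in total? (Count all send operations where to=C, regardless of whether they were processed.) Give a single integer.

Answer: 3

Derivation:
After 1 (send(from=B, to=A, msg='stop')): A:[stop] B:[] C:[]
After 2 (send(from=A, to=B, msg='ping')): A:[stop] B:[ping] C:[]
After 3 (process(C)): A:[stop] B:[ping] C:[]
After 4 (process(A)): A:[] B:[ping] C:[]
After 5 (send(from=A, to=C, msg='tick')): A:[] B:[ping] C:[tick]
After 6 (process(A)): A:[] B:[ping] C:[tick]
After 7 (send(from=A, to=C, msg='resp')): A:[] B:[ping] C:[tick,resp]
After 8 (process(C)): A:[] B:[ping] C:[resp]
After 9 (send(from=B, to=C, msg='req')): A:[] B:[ping] C:[resp,req]
After 10 (send(from=B, to=A, msg='sync')): A:[sync] B:[ping] C:[resp,req]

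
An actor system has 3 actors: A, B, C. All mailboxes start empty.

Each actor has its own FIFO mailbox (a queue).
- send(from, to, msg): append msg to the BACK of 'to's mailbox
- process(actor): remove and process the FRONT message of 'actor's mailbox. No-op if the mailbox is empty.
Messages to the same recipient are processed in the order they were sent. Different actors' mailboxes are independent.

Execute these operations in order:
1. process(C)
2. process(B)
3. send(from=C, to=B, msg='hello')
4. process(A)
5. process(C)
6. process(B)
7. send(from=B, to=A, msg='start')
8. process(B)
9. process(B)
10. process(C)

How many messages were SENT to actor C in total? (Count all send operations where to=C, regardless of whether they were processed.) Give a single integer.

Answer: 0

Derivation:
After 1 (process(C)): A:[] B:[] C:[]
After 2 (process(B)): A:[] B:[] C:[]
After 3 (send(from=C, to=B, msg='hello')): A:[] B:[hello] C:[]
After 4 (process(A)): A:[] B:[hello] C:[]
After 5 (process(C)): A:[] B:[hello] C:[]
After 6 (process(B)): A:[] B:[] C:[]
After 7 (send(from=B, to=A, msg='start')): A:[start] B:[] C:[]
After 8 (process(B)): A:[start] B:[] C:[]
After 9 (process(B)): A:[start] B:[] C:[]
After 10 (process(C)): A:[start] B:[] C:[]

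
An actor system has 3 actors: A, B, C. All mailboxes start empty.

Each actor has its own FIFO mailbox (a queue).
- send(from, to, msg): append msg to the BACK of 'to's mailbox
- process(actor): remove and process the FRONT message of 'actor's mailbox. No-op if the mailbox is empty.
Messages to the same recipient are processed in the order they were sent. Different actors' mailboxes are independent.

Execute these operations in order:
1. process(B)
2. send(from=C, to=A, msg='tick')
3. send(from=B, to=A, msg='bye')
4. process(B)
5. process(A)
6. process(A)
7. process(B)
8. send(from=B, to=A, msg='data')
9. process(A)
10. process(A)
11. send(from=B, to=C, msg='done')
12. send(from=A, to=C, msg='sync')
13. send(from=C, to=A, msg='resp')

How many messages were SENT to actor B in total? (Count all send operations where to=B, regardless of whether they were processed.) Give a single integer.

Answer: 0

Derivation:
After 1 (process(B)): A:[] B:[] C:[]
After 2 (send(from=C, to=A, msg='tick')): A:[tick] B:[] C:[]
After 3 (send(from=B, to=A, msg='bye')): A:[tick,bye] B:[] C:[]
After 4 (process(B)): A:[tick,bye] B:[] C:[]
After 5 (process(A)): A:[bye] B:[] C:[]
After 6 (process(A)): A:[] B:[] C:[]
After 7 (process(B)): A:[] B:[] C:[]
After 8 (send(from=B, to=A, msg='data')): A:[data] B:[] C:[]
After 9 (process(A)): A:[] B:[] C:[]
After 10 (process(A)): A:[] B:[] C:[]
After 11 (send(from=B, to=C, msg='done')): A:[] B:[] C:[done]
After 12 (send(from=A, to=C, msg='sync')): A:[] B:[] C:[done,sync]
After 13 (send(from=C, to=A, msg='resp')): A:[resp] B:[] C:[done,sync]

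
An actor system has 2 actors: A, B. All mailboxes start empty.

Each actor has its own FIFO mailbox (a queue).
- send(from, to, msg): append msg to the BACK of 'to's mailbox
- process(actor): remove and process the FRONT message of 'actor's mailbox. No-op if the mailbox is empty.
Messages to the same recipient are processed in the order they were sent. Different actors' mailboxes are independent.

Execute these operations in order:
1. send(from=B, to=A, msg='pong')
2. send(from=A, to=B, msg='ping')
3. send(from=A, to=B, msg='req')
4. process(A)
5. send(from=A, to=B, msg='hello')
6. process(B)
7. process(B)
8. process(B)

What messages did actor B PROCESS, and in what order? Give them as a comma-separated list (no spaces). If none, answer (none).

Answer: ping,req,hello

Derivation:
After 1 (send(from=B, to=A, msg='pong')): A:[pong] B:[]
After 2 (send(from=A, to=B, msg='ping')): A:[pong] B:[ping]
After 3 (send(from=A, to=B, msg='req')): A:[pong] B:[ping,req]
After 4 (process(A)): A:[] B:[ping,req]
After 5 (send(from=A, to=B, msg='hello')): A:[] B:[ping,req,hello]
After 6 (process(B)): A:[] B:[req,hello]
After 7 (process(B)): A:[] B:[hello]
After 8 (process(B)): A:[] B:[]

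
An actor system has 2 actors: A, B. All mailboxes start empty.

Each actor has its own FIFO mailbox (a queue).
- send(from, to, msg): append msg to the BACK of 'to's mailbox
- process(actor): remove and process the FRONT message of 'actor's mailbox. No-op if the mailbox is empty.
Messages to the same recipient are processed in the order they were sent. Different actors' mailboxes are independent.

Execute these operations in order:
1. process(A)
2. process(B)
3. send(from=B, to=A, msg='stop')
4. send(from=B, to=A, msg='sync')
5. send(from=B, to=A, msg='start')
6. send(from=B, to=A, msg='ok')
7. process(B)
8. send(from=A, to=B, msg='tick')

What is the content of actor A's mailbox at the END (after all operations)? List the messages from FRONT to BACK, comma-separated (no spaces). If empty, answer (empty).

Answer: stop,sync,start,ok

Derivation:
After 1 (process(A)): A:[] B:[]
After 2 (process(B)): A:[] B:[]
After 3 (send(from=B, to=A, msg='stop')): A:[stop] B:[]
After 4 (send(from=B, to=A, msg='sync')): A:[stop,sync] B:[]
After 5 (send(from=B, to=A, msg='start')): A:[stop,sync,start] B:[]
After 6 (send(from=B, to=A, msg='ok')): A:[stop,sync,start,ok] B:[]
After 7 (process(B)): A:[stop,sync,start,ok] B:[]
After 8 (send(from=A, to=B, msg='tick')): A:[stop,sync,start,ok] B:[tick]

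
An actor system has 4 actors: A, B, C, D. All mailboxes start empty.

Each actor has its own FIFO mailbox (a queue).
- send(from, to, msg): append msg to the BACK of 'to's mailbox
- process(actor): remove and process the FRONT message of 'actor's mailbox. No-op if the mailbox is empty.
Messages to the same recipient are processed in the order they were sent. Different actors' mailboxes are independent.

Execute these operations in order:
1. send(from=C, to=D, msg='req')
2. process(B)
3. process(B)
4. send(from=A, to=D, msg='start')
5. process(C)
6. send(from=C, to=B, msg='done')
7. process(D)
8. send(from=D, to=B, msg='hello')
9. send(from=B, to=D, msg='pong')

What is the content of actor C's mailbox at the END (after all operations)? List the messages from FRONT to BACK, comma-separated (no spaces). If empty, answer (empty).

After 1 (send(from=C, to=D, msg='req')): A:[] B:[] C:[] D:[req]
After 2 (process(B)): A:[] B:[] C:[] D:[req]
After 3 (process(B)): A:[] B:[] C:[] D:[req]
After 4 (send(from=A, to=D, msg='start')): A:[] B:[] C:[] D:[req,start]
After 5 (process(C)): A:[] B:[] C:[] D:[req,start]
After 6 (send(from=C, to=B, msg='done')): A:[] B:[done] C:[] D:[req,start]
After 7 (process(D)): A:[] B:[done] C:[] D:[start]
After 8 (send(from=D, to=B, msg='hello')): A:[] B:[done,hello] C:[] D:[start]
After 9 (send(from=B, to=D, msg='pong')): A:[] B:[done,hello] C:[] D:[start,pong]

Answer: (empty)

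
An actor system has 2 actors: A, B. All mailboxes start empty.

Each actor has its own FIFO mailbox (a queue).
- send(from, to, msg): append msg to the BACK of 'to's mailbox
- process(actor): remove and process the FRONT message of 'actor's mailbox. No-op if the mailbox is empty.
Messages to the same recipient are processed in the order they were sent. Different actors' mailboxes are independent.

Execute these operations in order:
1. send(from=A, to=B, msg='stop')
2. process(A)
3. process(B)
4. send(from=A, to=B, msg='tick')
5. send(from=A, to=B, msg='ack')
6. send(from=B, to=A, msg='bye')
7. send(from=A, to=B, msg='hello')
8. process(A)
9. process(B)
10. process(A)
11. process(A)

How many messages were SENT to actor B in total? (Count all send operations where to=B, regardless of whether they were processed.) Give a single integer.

After 1 (send(from=A, to=B, msg='stop')): A:[] B:[stop]
After 2 (process(A)): A:[] B:[stop]
After 3 (process(B)): A:[] B:[]
After 4 (send(from=A, to=B, msg='tick')): A:[] B:[tick]
After 5 (send(from=A, to=B, msg='ack')): A:[] B:[tick,ack]
After 6 (send(from=B, to=A, msg='bye')): A:[bye] B:[tick,ack]
After 7 (send(from=A, to=B, msg='hello')): A:[bye] B:[tick,ack,hello]
After 8 (process(A)): A:[] B:[tick,ack,hello]
After 9 (process(B)): A:[] B:[ack,hello]
After 10 (process(A)): A:[] B:[ack,hello]
After 11 (process(A)): A:[] B:[ack,hello]

Answer: 4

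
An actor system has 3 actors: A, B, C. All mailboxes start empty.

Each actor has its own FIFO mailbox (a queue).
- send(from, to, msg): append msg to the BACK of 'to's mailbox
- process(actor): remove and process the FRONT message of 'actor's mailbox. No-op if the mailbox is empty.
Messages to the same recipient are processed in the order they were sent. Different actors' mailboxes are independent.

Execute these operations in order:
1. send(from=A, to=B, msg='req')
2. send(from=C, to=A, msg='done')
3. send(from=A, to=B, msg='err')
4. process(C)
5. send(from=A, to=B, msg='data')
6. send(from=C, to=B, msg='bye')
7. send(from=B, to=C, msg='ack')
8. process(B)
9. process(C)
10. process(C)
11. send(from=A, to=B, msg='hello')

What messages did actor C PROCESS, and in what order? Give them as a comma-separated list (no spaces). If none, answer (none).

Answer: ack

Derivation:
After 1 (send(from=A, to=B, msg='req')): A:[] B:[req] C:[]
After 2 (send(from=C, to=A, msg='done')): A:[done] B:[req] C:[]
After 3 (send(from=A, to=B, msg='err')): A:[done] B:[req,err] C:[]
After 4 (process(C)): A:[done] B:[req,err] C:[]
After 5 (send(from=A, to=B, msg='data')): A:[done] B:[req,err,data] C:[]
After 6 (send(from=C, to=B, msg='bye')): A:[done] B:[req,err,data,bye] C:[]
After 7 (send(from=B, to=C, msg='ack')): A:[done] B:[req,err,data,bye] C:[ack]
After 8 (process(B)): A:[done] B:[err,data,bye] C:[ack]
After 9 (process(C)): A:[done] B:[err,data,bye] C:[]
After 10 (process(C)): A:[done] B:[err,data,bye] C:[]
After 11 (send(from=A, to=B, msg='hello')): A:[done] B:[err,data,bye,hello] C:[]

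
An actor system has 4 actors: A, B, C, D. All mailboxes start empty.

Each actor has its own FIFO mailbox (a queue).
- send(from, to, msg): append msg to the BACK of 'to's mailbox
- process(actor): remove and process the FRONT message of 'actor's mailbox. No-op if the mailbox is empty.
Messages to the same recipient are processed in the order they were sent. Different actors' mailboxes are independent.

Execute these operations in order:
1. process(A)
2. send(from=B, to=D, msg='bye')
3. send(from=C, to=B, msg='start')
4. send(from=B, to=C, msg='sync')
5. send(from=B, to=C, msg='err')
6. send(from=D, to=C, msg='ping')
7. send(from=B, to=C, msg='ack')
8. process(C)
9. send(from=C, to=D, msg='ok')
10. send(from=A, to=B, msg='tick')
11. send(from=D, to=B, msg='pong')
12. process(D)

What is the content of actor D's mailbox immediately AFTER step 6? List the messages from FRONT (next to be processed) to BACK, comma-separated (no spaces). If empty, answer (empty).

After 1 (process(A)): A:[] B:[] C:[] D:[]
After 2 (send(from=B, to=D, msg='bye')): A:[] B:[] C:[] D:[bye]
After 3 (send(from=C, to=B, msg='start')): A:[] B:[start] C:[] D:[bye]
After 4 (send(from=B, to=C, msg='sync')): A:[] B:[start] C:[sync] D:[bye]
After 5 (send(from=B, to=C, msg='err')): A:[] B:[start] C:[sync,err] D:[bye]
After 6 (send(from=D, to=C, msg='ping')): A:[] B:[start] C:[sync,err,ping] D:[bye]

bye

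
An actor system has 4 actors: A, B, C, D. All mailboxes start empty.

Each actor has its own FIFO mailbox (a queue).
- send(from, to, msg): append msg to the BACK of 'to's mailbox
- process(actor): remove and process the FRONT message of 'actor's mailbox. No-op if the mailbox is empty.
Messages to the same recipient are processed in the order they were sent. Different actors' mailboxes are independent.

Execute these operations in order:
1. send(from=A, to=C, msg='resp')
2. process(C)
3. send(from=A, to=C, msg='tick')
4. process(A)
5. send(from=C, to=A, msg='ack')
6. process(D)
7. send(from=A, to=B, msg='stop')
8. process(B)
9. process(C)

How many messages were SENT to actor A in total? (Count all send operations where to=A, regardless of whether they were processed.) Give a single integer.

After 1 (send(from=A, to=C, msg='resp')): A:[] B:[] C:[resp] D:[]
After 2 (process(C)): A:[] B:[] C:[] D:[]
After 3 (send(from=A, to=C, msg='tick')): A:[] B:[] C:[tick] D:[]
After 4 (process(A)): A:[] B:[] C:[tick] D:[]
After 5 (send(from=C, to=A, msg='ack')): A:[ack] B:[] C:[tick] D:[]
After 6 (process(D)): A:[ack] B:[] C:[tick] D:[]
After 7 (send(from=A, to=B, msg='stop')): A:[ack] B:[stop] C:[tick] D:[]
After 8 (process(B)): A:[ack] B:[] C:[tick] D:[]
After 9 (process(C)): A:[ack] B:[] C:[] D:[]

Answer: 1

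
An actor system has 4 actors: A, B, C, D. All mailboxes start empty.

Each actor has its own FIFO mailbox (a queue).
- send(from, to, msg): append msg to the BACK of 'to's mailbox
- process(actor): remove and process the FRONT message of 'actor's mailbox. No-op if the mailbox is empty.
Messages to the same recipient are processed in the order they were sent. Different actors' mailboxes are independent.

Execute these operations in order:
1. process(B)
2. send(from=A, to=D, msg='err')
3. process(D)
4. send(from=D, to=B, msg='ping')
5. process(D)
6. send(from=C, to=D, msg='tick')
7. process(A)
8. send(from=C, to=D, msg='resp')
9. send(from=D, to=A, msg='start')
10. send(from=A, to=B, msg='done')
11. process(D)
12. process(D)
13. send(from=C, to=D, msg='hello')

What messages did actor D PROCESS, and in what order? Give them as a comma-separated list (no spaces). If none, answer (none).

Answer: err,tick,resp

Derivation:
After 1 (process(B)): A:[] B:[] C:[] D:[]
After 2 (send(from=A, to=D, msg='err')): A:[] B:[] C:[] D:[err]
After 3 (process(D)): A:[] B:[] C:[] D:[]
After 4 (send(from=D, to=B, msg='ping')): A:[] B:[ping] C:[] D:[]
After 5 (process(D)): A:[] B:[ping] C:[] D:[]
After 6 (send(from=C, to=D, msg='tick')): A:[] B:[ping] C:[] D:[tick]
After 7 (process(A)): A:[] B:[ping] C:[] D:[tick]
After 8 (send(from=C, to=D, msg='resp')): A:[] B:[ping] C:[] D:[tick,resp]
After 9 (send(from=D, to=A, msg='start')): A:[start] B:[ping] C:[] D:[tick,resp]
After 10 (send(from=A, to=B, msg='done')): A:[start] B:[ping,done] C:[] D:[tick,resp]
After 11 (process(D)): A:[start] B:[ping,done] C:[] D:[resp]
After 12 (process(D)): A:[start] B:[ping,done] C:[] D:[]
After 13 (send(from=C, to=D, msg='hello')): A:[start] B:[ping,done] C:[] D:[hello]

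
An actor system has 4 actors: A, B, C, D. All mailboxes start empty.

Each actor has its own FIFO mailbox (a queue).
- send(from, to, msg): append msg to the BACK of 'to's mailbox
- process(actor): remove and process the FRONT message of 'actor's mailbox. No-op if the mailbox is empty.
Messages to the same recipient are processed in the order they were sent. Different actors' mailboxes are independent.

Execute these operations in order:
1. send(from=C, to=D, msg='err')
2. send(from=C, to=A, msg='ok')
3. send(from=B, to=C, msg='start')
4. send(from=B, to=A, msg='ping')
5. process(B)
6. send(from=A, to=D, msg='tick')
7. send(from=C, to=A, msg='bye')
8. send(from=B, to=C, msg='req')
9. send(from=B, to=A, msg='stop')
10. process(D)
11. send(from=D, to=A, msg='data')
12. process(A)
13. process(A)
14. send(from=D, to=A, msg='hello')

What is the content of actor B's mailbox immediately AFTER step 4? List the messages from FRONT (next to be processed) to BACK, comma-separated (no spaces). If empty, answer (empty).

After 1 (send(from=C, to=D, msg='err')): A:[] B:[] C:[] D:[err]
After 2 (send(from=C, to=A, msg='ok')): A:[ok] B:[] C:[] D:[err]
After 3 (send(from=B, to=C, msg='start')): A:[ok] B:[] C:[start] D:[err]
After 4 (send(from=B, to=A, msg='ping')): A:[ok,ping] B:[] C:[start] D:[err]

(empty)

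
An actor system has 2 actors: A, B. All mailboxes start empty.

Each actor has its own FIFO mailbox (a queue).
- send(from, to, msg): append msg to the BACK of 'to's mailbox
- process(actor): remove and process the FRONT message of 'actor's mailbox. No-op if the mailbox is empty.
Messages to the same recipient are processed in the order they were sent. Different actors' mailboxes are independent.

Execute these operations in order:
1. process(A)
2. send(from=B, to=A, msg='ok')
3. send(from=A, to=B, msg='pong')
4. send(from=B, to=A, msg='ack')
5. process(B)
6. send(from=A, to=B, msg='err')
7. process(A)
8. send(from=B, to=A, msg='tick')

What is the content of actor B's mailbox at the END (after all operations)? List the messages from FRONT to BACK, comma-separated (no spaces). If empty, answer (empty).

After 1 (process(A)): A:[] B:[]
After 2 (send(from=B, to=A, msg='ok')): A:[ok] B:[]
After 3 (send(from=A, to=B, msg='pong')): A:[ok] B:[pong]
After 4 (send(from=B, to=A, msg='ack')): A:[ok,ack] B:[pong]
After 5 (process(B)): A:[ok,ack] B:[]
After 6 (send(from=A, to=B, msg='err')): A:[ok,ack] B:[err]
After 7 (process(A)): A:[ack] B:[err]
After 8 (send(from=B, to=A, msg='tick')): A:[ack,tick] B:[err]

Answer: err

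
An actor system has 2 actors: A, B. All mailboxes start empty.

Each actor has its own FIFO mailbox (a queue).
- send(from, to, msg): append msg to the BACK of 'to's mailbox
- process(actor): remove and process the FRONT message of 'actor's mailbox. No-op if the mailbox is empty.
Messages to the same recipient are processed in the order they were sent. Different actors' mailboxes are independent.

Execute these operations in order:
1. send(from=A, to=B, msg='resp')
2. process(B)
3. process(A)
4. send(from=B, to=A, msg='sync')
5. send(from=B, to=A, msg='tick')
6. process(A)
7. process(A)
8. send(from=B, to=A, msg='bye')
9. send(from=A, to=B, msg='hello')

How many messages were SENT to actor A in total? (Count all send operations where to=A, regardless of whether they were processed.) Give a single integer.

After 1 (send(from=A, to=B, msg='resp')): A:[] B:[resp]
After 2 (process(B)): A:[] B:[]
After 3 (process(A)): A:[] B:[]
After 4 (send(from=B, to=A, msg='sync')): A:[sync] B:[]
After 5 (send(from=B, to=A, msg='tick')): A:[sync,tick] B:[]
After 6 (process(A)): A:[tick] B:[]
After 7 (process(A)): A:[] B:[]
After 8 (send(from=B, to=A, msg='bye')): A:[bye] B:[]
After 9 (send(from=A, to=B, msg='hello')): A:[bye] B:[hello]

Answer: 3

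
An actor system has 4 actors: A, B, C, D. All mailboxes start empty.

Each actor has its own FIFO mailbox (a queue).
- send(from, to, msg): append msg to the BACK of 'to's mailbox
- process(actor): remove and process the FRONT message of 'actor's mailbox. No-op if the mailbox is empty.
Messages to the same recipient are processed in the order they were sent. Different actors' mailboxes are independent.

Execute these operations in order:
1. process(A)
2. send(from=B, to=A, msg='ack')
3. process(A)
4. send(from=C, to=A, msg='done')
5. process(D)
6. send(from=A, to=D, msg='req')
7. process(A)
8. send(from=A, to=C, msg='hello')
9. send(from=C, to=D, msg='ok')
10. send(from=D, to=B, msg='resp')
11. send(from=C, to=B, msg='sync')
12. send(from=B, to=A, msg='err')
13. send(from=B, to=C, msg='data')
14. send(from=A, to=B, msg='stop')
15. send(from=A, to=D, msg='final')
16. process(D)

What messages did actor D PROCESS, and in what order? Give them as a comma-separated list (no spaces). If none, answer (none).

Answer: req

Derivation:
After 1 (process(A)): A:[] B:[] C:[] D:[]
After 2 (send(from=B, to=A, msg='ack')): A:[ack] B:[] C:[] D:[]
After 3 (process(A)): A:[] B:[] C:[] D:[]
After 4 (send(from=C, to=A, msg='done')): A:[done] B:[] C:[] D:[]
After 5 (process(D)): A:[done] B:[] C:[] D:[]
After 6 (send(from=A, to=D, msg='req')): A:[done] B:[] C:[] D:[req]
After 7 (process(A)): A:[] B:[] C:[] D:[req]
After 8 (send(from=A, to=C, msg='hello')): A:[] B:[] C:[hello] D:[req]
After 9 (send(from=C, to=D, msg='ok')): A:[] B:[] C:[hello] D:[req,ok]
After 10 (send(from=D, to=B, msg='resp')): A:[] B:[resp] C:[hello] D:[req,ok]
After 11 (send(from=C, to=B, msg='sync')): A:[] B:[resp,sync] C:[hello] D:[req,ok]
After 12 (send(from=B, to=A, msg='err')): A:[err] B:[resp,sync] C:[hello] D:[req,ok]
After 13 (send(from=B, to=C, msg='data')): A:[err] B:[resp,sync] C:[hello,data] D:[req,ok]
After 14 (send(from=A, to=B, msg='stop')): A:[err] B:[resp,sync,stop] C:[hello,data] D:[req,ok]
After 15 (send(from=A, to=D, msg='final')): A:[err] B:[resp,sync,stop] C:[hello,data] D:[req,ok,final]
After 16 (process(D)): A:[err] B:[resp,sync,stop] C:[hello,data] D:[ok,final]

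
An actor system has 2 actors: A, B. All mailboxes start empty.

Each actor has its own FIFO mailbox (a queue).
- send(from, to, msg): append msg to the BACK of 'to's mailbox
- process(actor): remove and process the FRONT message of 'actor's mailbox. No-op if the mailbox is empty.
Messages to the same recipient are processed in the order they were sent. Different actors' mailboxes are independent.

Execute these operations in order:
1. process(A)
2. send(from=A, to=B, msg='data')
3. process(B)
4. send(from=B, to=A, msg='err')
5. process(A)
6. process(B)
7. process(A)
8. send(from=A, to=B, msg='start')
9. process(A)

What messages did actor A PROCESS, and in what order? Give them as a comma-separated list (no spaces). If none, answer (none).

Answer: err

Derivation:
After 1 (process(A)): A:[] B:[]
After 2 (send(from=A, to=B, msg='data')): A:[] B:[data]
After 3 (process(B)): A:[] B:[]
After 4 (send(from=B, to=A, msg='err')): A:[err] B:[]
After 5 (process(A)): A:[] B:[]
After 6 (process(B)): A:[] B:[]
After 7 (process(A)): A:[] B:[]
After 8 (send(from=A, to=B, msg='start')): A:[] B:[start]
After 9 (process(A)): A:[] B:[start]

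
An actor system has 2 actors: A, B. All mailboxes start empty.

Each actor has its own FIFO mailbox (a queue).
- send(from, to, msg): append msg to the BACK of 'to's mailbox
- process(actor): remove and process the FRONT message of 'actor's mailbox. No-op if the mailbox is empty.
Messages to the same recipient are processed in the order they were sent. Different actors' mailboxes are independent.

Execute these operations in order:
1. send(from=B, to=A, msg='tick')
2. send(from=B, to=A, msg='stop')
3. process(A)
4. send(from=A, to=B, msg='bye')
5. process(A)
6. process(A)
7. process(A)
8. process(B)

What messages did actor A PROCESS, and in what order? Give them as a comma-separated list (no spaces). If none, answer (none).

After 1 (send(from=B, to=A, msg='tick')): A:[tick] B:[]
After 2 (send(from=B, to=A, msg='stop')): A:[tick,stop] B:[]
After 3 (process(A)): A:[stop] B:[]
After 4 (send(from=A, to=B, msg='bye')): A:[stop] B:[bye]
After 5 (process(A)): A:[] B:[bye]
After 6 (process(A)): A:[] B:[bye]
After 7 (process(A)): A:[] B:[bye]
After 8 (process(B)): A:[] B:[]

Answer: tick,stop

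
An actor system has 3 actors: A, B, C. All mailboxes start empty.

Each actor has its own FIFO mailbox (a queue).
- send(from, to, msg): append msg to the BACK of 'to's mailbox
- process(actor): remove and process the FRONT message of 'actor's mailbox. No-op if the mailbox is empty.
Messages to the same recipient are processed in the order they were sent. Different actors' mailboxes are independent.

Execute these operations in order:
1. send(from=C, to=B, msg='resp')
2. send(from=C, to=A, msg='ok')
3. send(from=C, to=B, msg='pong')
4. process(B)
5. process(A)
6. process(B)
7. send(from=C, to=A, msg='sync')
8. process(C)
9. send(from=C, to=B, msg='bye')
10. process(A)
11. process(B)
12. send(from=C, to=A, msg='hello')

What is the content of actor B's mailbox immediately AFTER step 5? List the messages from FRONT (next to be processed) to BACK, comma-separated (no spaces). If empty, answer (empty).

After 1 (send(from=C, to=B, msg='resp')): A:[] B:[resp] C:[]
After 2 (send(from=C, to=A, msg='ok')): A:[ok] B:[resp] C:[]
After 3 (send(from=C, to=B, msg='pong')): A:[ok] B:[resp,pong] C:[]
After 4 (process(B)): A:[ok] B:[pong] C:[]
After 5 (process(A)): A:[] B:[pong] C:[]

pong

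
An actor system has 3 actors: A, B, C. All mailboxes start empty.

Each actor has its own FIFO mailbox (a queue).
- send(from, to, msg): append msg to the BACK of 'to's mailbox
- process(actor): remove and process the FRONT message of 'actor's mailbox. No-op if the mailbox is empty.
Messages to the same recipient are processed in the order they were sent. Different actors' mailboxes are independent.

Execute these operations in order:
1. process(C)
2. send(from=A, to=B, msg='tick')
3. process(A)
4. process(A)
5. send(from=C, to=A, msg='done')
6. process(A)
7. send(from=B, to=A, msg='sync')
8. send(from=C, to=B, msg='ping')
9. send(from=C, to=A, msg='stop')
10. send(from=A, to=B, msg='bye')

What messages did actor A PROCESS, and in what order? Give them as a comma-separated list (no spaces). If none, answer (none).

Answer: done

Derivation:
After 1 (process(C)): A:[] B:[] C:[]
After 2 (send(from=A, to=B, msg='tick')): A:[] B:[tick] C:[]
After 3 (process(A)): A:[] B:[tick] C:[]
After 4 (process(A)): A:[] B:[tick] C:[]
After 5 (send(from=C, to=A, msg='done')): A:[done] B:[tick] C:[]
After 6 (process(A)): A:[] B:[tick] C:[]
After 7 (send(from=B, to=A, msg='sync')): A:[sync] B:[tick] C:[]
After 8 (send(from=C, to=B, msg='ping')): A:[sync] B:[tick,ping] C:[]
After 9 (send(from=C, to=A, msg='stop')): A:[sync,stop] B:[tick,ping] C:[]
After 10 (send(from=A, to=B, msg='bye')): A:[sync,stop] B:[tick,ping,bye] C:[]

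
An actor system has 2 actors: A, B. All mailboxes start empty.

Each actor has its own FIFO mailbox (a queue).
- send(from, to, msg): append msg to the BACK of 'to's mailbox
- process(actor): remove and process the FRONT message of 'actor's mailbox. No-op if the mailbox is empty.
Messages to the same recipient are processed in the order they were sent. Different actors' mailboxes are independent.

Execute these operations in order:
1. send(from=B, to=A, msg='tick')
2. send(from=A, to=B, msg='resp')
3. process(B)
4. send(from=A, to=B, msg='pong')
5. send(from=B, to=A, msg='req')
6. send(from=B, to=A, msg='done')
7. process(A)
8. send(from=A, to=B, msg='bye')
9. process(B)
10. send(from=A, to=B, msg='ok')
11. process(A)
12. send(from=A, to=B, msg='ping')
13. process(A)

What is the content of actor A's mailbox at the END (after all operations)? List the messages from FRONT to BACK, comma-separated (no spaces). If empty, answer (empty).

After 1 (send(from=B, to=A, msg='tick')): A:[tick] B:[]
After 2 (send(from=A, to=B, msg='resp')): A:[tick] B:[resp]
After 3 (process(B)): A:[tick] B:[]
After 4 (send(from=A, to=B, msg='pong')): A:[tick] B:[pong]
After 5 (send(from=B, to=A, msg='req')): A:[tick,req] B:[pong]
After 6 (send(from=B, to=A, msg='done')): A:[tick,req,done] B:[pong]
After 7 (process(A)): A:[req,done] B:[pong]
After 8 (send(from=A, to=B, msg='bye')): A:[req,done] B:[pong,bye]
After 9 (process(B)): A:[req,done] B:[bye]
After 10 (send(from=A, to=B, msg='ok')): A:[req,done] B:[bye,ok]
After 11 (process(A)): A:[done] B:[bye,ok]
After 12 (send(from=A, to=B, msg='ping')): A:[done] B:[bye,ok,ping]
After 13 (process(A)): A:[] B:[bye,ok,ping]

Answer: (empty)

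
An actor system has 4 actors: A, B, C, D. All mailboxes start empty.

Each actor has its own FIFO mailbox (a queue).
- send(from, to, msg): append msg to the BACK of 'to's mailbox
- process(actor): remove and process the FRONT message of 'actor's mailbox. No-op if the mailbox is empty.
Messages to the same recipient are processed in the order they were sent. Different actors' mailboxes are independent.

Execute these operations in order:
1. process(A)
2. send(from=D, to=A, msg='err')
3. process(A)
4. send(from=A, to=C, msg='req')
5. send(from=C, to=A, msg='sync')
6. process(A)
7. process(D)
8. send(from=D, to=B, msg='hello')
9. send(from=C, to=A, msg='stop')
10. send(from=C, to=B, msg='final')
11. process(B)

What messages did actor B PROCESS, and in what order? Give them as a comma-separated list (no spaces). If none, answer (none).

Answer: hello

Derivation:
After 1 (process(A)): A:[] B:[] C:[] D:[]
After 2 (send(from=D, to=A, msg='err')): A:[err] B:[] C:[] D:[]
After 3 (process(A)): A:[] B:[] C:[] D:[]
After 4 (send(from=A, to=C, msg='req')): A:[] B:[] C:[req] D:[]
After 5 (send(from=C, to=A, msg='sync')): A:[sync] B:[] C:[req] D:[]
After 6 (process(A)): A:[] B:[] C:[req] D:[]
After 7 (process(D)): A:[] B:[] C:[req] D:[]
After 8 (send(from=D, to=B, msg='hello')): A:[] B:[hello] C:[req] D:[]
After 9 (send(from=C, to=A, msg='stop')): A:[stop] B:[hello] C:[req] D:[]
After 10 (send(from=C, to=B, msg='final')): A:[stop] B:[hello,final] C:[req] D:[]
After 11 (process(B)): A:[stop] B:[final] C:[req] D:[]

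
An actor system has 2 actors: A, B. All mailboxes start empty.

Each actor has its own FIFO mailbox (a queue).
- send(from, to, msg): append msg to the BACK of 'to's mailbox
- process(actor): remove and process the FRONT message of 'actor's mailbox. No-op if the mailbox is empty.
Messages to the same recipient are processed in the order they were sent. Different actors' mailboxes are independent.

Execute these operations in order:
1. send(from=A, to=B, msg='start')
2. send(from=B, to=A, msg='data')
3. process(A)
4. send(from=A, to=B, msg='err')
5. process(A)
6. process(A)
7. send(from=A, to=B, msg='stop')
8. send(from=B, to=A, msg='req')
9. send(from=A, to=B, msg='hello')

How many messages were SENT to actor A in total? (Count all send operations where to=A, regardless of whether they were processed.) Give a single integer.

Answer: 2

Derivation:
After 1 (send(from=A, to=B, msg='start')): A:[] B:[start]
After 2 (send(from=B, to=A, msg='data')): A:[data] B:[start]
After 3 (process(A)): A:[] B:[start]
After 4 (send(from=A, to=B, msg='err')): A:[] B:[start,err]
After 5 (process(A)): A:[] B:[start,err]
After 6 (process(A)): A:[] B:[start,err]
After 7 (send(from=A, to=B, msg='stop')): A:[] B:[start,err,stop]
After 8 (send(from=B, to=A, msg='req')): A:[req] B:[start,err,stop]
After 9 (send(from=A, to=B, msg='hello')): A:[req] B:[start,err,stop,hello]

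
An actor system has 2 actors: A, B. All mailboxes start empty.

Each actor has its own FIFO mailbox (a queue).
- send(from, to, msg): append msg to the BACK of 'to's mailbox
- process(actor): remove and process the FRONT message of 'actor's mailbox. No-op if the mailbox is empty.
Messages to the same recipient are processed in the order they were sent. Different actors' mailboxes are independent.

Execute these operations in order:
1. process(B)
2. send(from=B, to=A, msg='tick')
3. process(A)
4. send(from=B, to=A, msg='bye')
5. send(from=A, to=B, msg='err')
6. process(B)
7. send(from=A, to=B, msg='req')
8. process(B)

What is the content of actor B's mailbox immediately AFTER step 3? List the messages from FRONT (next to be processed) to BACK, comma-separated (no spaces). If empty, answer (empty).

After 1 (process(B)): A:[] B:[]
After 2 (send(from=B, to=A, msg='tick')): A:[tick] B:[]
After 3 (process(A)): A:[] B:[]

(empty)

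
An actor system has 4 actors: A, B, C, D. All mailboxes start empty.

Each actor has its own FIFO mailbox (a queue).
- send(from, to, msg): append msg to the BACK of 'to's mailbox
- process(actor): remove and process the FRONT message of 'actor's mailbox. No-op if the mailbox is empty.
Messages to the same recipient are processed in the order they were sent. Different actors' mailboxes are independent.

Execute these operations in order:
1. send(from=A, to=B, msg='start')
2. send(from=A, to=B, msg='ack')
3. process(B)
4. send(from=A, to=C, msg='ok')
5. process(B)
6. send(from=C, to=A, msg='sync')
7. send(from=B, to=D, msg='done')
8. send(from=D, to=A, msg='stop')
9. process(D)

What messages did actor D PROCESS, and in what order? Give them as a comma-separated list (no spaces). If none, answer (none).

After 1 (send(from=A, to=B, msg='start')): A:[] B:[start] C:[] D:[]
After 2 (send(from=A, to=B, msg='ack')): A:[] B:[start,ack] C:[] D:[]
After 3 (process(B)): A:[] B:[ack] C:[] D:[]
After 4 (send(from=A, to=C, msg='ok')): A:[] B:[ack] C:[ok] D:[]
After 5 (process(B)): A:[] B:[] C:[ok] D:[]
After 6 (send(from=C, to=A, msg='sync')): A:[sync] B:[] C:[ok] D:[]
After 7 (send(from=B, to=D, msg='done')): A:[sync] B:[] C:[ok] D:[done]
After 8 (send(from=D, to=A, msg='stop')): A:[sync,stop] B:[] C:[ok] D:[done]
After 9 (process(D)): A:[sync,stop] B:[] C:[ok] D:[]

Answer: done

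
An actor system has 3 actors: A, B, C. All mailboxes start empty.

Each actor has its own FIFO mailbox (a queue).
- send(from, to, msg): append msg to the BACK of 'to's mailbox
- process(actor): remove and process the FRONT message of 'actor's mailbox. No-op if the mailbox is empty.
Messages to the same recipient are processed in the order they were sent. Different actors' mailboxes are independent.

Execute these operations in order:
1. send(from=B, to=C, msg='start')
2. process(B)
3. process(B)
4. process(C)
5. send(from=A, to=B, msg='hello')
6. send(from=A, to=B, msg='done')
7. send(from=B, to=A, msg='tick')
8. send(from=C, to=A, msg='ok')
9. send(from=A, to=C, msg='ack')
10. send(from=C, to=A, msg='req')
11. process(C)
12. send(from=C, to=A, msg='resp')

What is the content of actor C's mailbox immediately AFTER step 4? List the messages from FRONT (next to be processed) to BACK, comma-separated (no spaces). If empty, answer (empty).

After 1 (send(from=B, to=C, msg='start')): A:[] B:[] C:[start]
After 2 (process(B)): A:[] B:[] C:[start]
After 3 (process(B)): A:[] B:[] C:[start]
After 4 (process(C)): A:[] B:[] C:[]

(empty)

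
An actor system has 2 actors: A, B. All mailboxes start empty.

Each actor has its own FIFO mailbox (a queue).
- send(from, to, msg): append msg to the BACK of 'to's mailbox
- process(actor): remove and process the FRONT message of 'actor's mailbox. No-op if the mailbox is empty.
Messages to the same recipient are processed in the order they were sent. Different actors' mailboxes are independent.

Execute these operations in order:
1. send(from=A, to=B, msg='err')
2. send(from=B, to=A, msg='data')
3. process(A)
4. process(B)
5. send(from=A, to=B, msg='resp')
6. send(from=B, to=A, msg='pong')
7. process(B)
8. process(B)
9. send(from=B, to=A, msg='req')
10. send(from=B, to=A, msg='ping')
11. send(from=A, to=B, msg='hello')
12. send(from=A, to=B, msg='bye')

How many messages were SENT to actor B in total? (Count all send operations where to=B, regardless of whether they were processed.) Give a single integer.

After 1 (send(from=A, to=B, msg='err')): A:[] B:[err]
After 2 (send(from=B, to=A, msg='data')): A:[data] B:[err]
After 3 (process(A)): A:[] B:[err]
After 4 (process(B)): A:[] B:[]
After 5 (send(from=A, to=B, msg='resp')): A:[] B:[resp]
After 6 (send(from=B, to=A, msg='pong')): A:[pong] B:[resp]
After 7 (process(B)): A:[pong] B:[]
After 8 (process(B)): A:[pong] B:[]
After 9 (send(from=B, to=A, msg='req')): A:[pong,req] B:[]
After 10 (send(from=B, to=A, msg='ping')): A:[pong,req,ping] B:[]
After 11 (send(from=A, to=B, msg='hello')): A:[pong,req,ping] B:[hello]
After 12 (send(from=A, to=B, msg='bye')): A:[pong,req,ping] B:[hello,bye]

Answer: 4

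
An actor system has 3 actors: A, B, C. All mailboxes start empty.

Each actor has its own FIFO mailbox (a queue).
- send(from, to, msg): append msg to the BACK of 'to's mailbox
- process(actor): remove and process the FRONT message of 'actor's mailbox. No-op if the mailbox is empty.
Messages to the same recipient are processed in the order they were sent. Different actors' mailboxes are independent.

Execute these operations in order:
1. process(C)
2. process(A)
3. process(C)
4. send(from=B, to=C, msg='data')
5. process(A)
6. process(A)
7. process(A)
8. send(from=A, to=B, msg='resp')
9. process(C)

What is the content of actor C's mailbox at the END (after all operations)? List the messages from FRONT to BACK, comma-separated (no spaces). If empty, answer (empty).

After 1 (process(C)): A:[] B:[] C:[]
After 2 (process(A)): A:[] B:[] C:[]
After 3 (process(C)): A:[] B:[] C:[]
After 4 (send(from=B, to=C, msg='data')): A:[] B:[] C:[data]
After 5 (process(A)): A:[] B:[] C:[data]
After 6 (process(A)): A:[] B:[] C:[data]
After 7 (process(A)): A:[] B:[] C:[data]
After 8 (send(from=A, to=B, msg='resp')): A:[] B:[resp] C:[data]
After 9 (process(C)): A:[] B:[resp] C:[]

Answer: (empty)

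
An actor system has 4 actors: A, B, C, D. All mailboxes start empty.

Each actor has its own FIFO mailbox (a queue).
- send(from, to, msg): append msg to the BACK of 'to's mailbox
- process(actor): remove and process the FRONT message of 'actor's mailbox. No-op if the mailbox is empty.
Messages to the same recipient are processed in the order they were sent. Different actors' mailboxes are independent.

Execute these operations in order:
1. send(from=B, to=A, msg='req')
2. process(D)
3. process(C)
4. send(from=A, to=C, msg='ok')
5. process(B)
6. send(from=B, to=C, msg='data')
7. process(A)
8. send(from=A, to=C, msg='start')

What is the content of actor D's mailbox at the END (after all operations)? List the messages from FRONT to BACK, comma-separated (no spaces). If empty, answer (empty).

Answer: (empty)

Derivation:
After 1 (send(from=B, to=A, msg='req')): A:[req] B:[] C:[] D:[]
After 2 (process(D)): A:[req] B:[] C:[] D:[]
After 3 (process(C)): A:[req] B:[] C:[] D:[]
After 4 (send(from=A, to=C, msg='ok')): A:[req] B:[] C:[ok] D:[]
After 5 (process(B)): A:[req] B:[] C:[ok] D:[]
After 6 (send(from=B, to=C, msg='data')): A:[req] B:[] C:[ok,data] D:[]
After 7 (process(A)): A:[] B:[] C:[ok,data] D:[]
After 8 (send(from=A, to=C, msg='start')): A:[] B:[] C:[ok,data,start] D:[]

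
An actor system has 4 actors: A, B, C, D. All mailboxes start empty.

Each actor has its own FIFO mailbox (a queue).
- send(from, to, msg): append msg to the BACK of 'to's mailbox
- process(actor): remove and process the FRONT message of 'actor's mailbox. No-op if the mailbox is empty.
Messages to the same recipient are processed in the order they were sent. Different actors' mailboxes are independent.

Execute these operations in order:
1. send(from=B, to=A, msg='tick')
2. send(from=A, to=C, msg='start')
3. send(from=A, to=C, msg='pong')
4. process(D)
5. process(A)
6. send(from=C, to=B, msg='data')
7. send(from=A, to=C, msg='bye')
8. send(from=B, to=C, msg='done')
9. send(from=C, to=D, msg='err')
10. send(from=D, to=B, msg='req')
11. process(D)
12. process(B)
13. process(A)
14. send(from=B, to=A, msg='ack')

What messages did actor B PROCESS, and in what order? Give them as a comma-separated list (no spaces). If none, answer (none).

Answer: data

Derivation:
After 1 (send(from=B, to=A, msg='tick')): A:[tick] B:[] C:[] D:[]
After 2 (send(from=A, to=C, msg='start')): A:[tick] B:[] C:[start] D:[]
After 3 (send(from=A, to=C, msg='pong')): A:[tick] B:[] C:[start,pong] D:[]
After 4 (process(D)): A:[tick] B:[] C:[start,pong] D:[]
After 5 (process(A)): A:[] B:[] C:[start,pong] D:[]
After 6 (send(from=C, to=B, msg='data')): A:[] B:[data] C:[start,pong] D:[]
After 7 (send(from=A, to=C, msg='bye')): A:[] B:[data] C:[start,pong,bye] D:[]
After 8 (send(from=B, to=C, msg='done')): A:[] B:[data] C:[start,pong,bye,done] D:[]
After 9 (send(from=C, to=D, msg='err')): A:[] B:[data] C:[start,pong,bye,done] D:[err]
After 10 (send(from=D, to=B, msg='req')): A:[] B:[data,req] C:[start,pong,bye,done] D:[err]
After 11 (process(D)): A:[] B:[data,req] C:[start,pong,bye,done] D:[]
After 12 (process(B)): A:[] B:[req] C:[start,pong,bye,done] D:[]
After 13 (process(A)): A:[] B:[req] C:[start,pong,bye,done] D:[]
After 14 (send(from=B, to=A, msg='ack')): A:[ack] B:[req] C:[start,pong,bye,done] D:[]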